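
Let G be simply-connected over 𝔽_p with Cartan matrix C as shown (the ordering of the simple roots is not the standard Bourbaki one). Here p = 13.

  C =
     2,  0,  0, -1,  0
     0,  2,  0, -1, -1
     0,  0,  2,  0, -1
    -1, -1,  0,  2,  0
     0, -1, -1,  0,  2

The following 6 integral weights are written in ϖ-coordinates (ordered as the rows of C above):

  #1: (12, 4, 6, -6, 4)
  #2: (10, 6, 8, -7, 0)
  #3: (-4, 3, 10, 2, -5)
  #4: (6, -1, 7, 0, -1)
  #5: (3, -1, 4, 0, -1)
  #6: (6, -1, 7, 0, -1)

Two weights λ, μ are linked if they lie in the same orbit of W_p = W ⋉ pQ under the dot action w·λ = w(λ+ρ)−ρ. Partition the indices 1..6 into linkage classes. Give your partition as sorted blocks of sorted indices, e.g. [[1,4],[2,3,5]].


Cartan matrix: type A_5 (|W|=720); un-permuting the 5 rows.

Each λ_j+ρ reduced to Ā_13; 5-tuples below use C's row order:

  λ_1+ρ ↦ (4, 0, 5, 1, 0) · λ_2+ρ ↦ (4, 1, 0, 2, 1) · λ_3+ρ ↦ (2, 0, 6, 0, 4) · λ_4+ρ ↦ (4, 0, 5, 1, 0) · λ_5+ρ ↦ (4, 0, 5, 1, 0) · λ_6+ρ ↦ (4, 0, 5, 1, 0)

3 distinct reps among the 6 weights ⇒ 3 W_13-linkage classes:

[[1, 4, 5, 6], [2], [3]]


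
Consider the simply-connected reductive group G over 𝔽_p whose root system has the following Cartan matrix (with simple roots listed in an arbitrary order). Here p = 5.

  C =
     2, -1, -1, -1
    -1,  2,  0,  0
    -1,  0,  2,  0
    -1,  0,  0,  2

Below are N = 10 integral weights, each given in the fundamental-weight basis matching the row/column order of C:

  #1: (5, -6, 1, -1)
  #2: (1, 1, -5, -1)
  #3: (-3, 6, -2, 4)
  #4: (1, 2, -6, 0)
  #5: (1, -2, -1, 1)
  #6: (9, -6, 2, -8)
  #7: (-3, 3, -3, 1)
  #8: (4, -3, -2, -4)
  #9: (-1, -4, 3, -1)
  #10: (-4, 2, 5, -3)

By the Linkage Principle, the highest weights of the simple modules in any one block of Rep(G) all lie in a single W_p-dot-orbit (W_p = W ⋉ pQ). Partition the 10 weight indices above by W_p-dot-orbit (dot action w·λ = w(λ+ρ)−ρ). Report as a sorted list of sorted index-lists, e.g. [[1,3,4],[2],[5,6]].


Dynkin diagram of C (from the 6 off-diagonal −1 entries): D_4.

λ_j+ρ reflected into Ā_5 (⟨·,θ^∨⟩≤5); 4-tuples as given:

  λ_1 → (1, 1, 0, 2) · λ_2 → (0, 0, 2, 2) · λ_3 → (0, 0, 2, 2) · λ_4 → (0, 0, 2, 2) · λ_5 → (1, 1, 0, 2) · λ_6 → (0, 0, 2, 2) · λ_7 → (0, 0, 2, 2) · λ_8 → (1, 1, 0, 2) · λ_9 → (0, 0, 1, 3) · λ_10 → (1, 1, 0, 2)

3 distinct reps among the 10 weights ⇒ 3 W_5-linkage classes:

[[1, 5, 8, 10], [2, 3, 4, 6, 7], [9]]


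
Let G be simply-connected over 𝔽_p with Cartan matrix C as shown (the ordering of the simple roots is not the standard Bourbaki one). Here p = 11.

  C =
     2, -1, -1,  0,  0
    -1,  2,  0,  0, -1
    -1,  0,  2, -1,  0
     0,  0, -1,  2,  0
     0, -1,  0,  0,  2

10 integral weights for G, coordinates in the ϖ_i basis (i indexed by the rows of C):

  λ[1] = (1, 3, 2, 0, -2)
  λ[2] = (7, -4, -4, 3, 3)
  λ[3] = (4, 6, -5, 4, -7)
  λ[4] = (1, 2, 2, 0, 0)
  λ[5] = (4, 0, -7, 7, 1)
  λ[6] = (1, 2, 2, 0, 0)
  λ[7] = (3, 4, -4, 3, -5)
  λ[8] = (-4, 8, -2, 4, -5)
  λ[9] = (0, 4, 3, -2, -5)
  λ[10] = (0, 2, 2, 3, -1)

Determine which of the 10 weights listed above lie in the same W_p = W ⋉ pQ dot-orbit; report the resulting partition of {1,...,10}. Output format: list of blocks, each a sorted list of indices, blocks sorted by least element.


Root system A_5: the 5×5 matrix C matches after relabeling.

Folding the 10 weights λ_j+ρ into Ā_11 (reps in the given 5-coord order):

  λ_1+ρ ↦ (2, 3, 3, 1, 1)
  λ_2+ρ ↦ (2, 3, 3, 1, 1)
  λ_3+ρ ↦ (1, 1, 3, 1, 4)
  λ_4+ρ ↦ (2, 3, 3, 1, 1)
  λ_5+ρ ↦ (1, 0, 5, 2, 2)
  λ_6+ρ ↦ (2, 3, 3, 1, 1)
  λ_7+ρ ↦ (1, 1, 3, 1, 4)
  λ_8+ρ ↦ (1, 1, 3, 1, 4)
  λ_9+ρ ↦ (1, 1, 3, 1, 4)
  λ_10+ρ ↦ (1, 3, 3, 4, 0)

These 10 weights hit 4 W_11-dot-orbits; sizes (4, 4, 1, 1):

[[1, 2, 4, 6], [3, 7, 8, 9], [5], [10]]


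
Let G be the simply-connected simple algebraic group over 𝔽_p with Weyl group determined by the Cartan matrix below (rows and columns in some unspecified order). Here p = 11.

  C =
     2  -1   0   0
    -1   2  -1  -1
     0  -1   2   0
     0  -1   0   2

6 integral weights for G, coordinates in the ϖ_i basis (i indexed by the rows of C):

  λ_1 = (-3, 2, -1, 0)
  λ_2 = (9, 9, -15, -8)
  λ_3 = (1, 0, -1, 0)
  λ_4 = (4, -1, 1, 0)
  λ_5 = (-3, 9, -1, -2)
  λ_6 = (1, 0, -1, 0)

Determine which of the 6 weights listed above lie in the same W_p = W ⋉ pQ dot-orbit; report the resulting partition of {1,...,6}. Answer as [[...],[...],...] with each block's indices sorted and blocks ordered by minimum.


Root system D_4: the 4×4 matrix C matches after relabeling.

Folding the 6 weights λ_j+ρ into Ā_11 (reps in the given 4-coord order):

  1: (2, 1, 0, 1);  2: (2, 1, 0, 1);  3: (2, 1, 0, 1);  4: (5, 0, 2, 1);  5: (2, 1, 0, 1);  6: (2, 1, 0, 1)

2 distinct reps among the 6 weights ⇒ 2 W_11-linkage classes:

[[1, 2, 3, 5, 6], [4]]


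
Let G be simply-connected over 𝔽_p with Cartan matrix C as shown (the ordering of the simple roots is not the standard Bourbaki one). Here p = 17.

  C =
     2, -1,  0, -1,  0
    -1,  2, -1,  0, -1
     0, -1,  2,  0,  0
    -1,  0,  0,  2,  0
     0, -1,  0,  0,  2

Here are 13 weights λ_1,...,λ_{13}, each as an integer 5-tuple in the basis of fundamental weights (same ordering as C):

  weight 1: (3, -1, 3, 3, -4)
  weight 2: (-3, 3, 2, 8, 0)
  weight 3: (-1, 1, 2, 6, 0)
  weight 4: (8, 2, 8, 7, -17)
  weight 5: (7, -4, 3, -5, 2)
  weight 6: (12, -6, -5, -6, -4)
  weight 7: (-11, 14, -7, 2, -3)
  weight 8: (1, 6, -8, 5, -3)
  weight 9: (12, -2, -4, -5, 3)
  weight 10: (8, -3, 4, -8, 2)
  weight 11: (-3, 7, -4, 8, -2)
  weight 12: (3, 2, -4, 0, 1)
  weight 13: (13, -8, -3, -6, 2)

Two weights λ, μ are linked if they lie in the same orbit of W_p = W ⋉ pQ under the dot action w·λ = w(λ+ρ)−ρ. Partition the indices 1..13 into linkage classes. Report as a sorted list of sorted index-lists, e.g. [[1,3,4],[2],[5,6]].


Type D_5, rank 5, |W|=1920; reorder rows/cols to standard.

W_17-reps of the 13 weights in Ā_17 (same 5-coord order as C):

  [1] (1, 3, 1, 4, 0) · [2] (0, 2, 3, 7, 1) · [3] (0, 2, 3, 7, 1) · [4] (1, 3, 1, 4, 0) · [5] (1, 3, 1, 4, 0) · [6] (1, 3, 1, 4, 0) · [7] (0, 2, 3, 7, 1) · [8] (0, 2, 5, 6, 0) · [9] (1, 3, 1, 4, 0) · [10] (0, 2, 3, 7, 1) · [11] (0, 2, 3, 7, 1) · [12] (4, 0, 3, 1, 2) · [13] (4, 0, 3, 1, 2)

These 13 weights hit 4 W_17-dot-orbits; sizes (5, 5, 1, 2):

[[1, 4, 5, 6, 9], [2, 3, 7, 10, 11], [8], [12, 13]]


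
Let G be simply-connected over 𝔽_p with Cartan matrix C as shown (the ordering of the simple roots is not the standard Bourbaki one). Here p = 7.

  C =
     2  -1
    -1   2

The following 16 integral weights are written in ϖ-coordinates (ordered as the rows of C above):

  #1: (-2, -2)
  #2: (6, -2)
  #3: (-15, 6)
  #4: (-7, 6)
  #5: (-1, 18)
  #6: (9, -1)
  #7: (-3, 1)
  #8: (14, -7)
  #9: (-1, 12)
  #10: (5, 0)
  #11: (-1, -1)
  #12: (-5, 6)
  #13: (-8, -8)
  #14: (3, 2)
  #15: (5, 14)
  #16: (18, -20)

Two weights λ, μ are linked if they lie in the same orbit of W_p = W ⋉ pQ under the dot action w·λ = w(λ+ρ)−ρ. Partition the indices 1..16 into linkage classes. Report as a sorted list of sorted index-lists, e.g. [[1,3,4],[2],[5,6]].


Dynkin diagram of C (from the 2 off-diagonal −1 entries): A_2.

W_7-reps of the 16 weights in Ā_7 (same 2-coord order as C):

  [1] (1, 1);  [2] (6, 1);  [3] (0, 0);  [4] (6, 1);  [5] (2, 0);  [6] (4, 3);  [7] (2, 0);  [8] (1, 1);  [9] (6, 1);  [10] (6, 1);  [11] (0, 0);  [12] (4, 3);  [13] (0, 0);  [14] (4, 3);  [15] (0, 6);  [16] (2, 0)

Partition of {1..16} into 6 W_7-dot-orbits:

[[1, 8], [2, 4, 9, 10], [3, 11, 13], [5, 7, 16], [6, 12, 14], [15]]


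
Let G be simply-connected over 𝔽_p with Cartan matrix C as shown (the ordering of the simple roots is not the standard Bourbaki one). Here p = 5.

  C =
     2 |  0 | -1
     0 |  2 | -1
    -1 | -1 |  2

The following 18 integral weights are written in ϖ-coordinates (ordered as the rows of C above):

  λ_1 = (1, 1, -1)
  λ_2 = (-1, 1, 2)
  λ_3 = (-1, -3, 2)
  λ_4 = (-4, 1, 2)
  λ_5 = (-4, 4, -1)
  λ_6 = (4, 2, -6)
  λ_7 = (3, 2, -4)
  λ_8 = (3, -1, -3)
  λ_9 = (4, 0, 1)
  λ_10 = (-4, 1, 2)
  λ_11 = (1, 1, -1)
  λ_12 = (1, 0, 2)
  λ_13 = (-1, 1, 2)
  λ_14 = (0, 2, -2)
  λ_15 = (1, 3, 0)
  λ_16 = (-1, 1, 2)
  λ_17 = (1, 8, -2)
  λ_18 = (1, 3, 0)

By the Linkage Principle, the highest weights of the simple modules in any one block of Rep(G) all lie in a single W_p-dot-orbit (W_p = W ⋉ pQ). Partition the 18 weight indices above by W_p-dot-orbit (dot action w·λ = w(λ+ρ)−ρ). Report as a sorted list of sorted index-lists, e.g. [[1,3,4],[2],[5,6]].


C ↔ A_3 under row/col permutation; |W(A_3)| = 24.

W_5-reps of the 18 weights in Ā_5 (same 3-coord order as C):

  1: (2, 2, 0)
  2: (0, 2, 3)
  3: (0, 2, 1)
  4: (3, 2, 0)
  5: (0, 2, 3)
  6: (0, 2, 3)
  7: (1, 0, 3)
  8: (2, 2, 0)
  9: (2, 2, 0)
  10: (3, 2, 0)
  11: (2, 2, 0)
  12: (1, 0, 3)
  13: (0, 2, 3)
  14: (0, 2, 1)
  15: (0, 2, 1)
  16: (0, 2, 3)
  17: (1, 0, 3)
  18: (0, 2, 1)

5 distinct reps among the 18 weights ⇒ 5 W_5-linkage classes:

[[1, 8, 9, 11], [2, 5, 6, 13, 16], [3, 14, 15, 18], [4, 10], [7, 12, 17]]


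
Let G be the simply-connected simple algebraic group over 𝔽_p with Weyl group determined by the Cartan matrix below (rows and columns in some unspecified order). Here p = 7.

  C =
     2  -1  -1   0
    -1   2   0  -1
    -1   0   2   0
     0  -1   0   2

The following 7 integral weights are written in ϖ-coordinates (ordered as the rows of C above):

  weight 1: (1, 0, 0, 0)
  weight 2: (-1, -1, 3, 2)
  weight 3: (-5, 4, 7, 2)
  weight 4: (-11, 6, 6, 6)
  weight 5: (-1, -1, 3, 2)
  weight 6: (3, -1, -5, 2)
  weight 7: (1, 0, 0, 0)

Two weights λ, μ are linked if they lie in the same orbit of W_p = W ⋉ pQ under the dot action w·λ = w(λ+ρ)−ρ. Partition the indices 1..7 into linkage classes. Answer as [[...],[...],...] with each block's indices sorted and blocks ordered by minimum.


Type A_4, rank 4, |W|=120; reorder rows/cols to standard.

W_7-reps of the 7 weights in Ā_7 (same 4-coord order as C):

  λ_1+ρ ↦ (2, 1, 1, 1) · λ_2+ρ ↦ (0, 0, 4, 3) · λ_3+ρ ↦ (2, 1, 1, 1) · λ_4+ρ ↦ (0, 0, 4, 3) · λ_5+ρ ↦ (0, 0, 4, 3) · λ_6+ρ ↦ (0, 0, 4, 3) · λ_7+ρ ↦ (2, 1, 1, 1)

Grouping the 7 weights by Ā_7-representative: 2 linkage classes.

[[1, 3, 7], [2, 4, 5, 6]]


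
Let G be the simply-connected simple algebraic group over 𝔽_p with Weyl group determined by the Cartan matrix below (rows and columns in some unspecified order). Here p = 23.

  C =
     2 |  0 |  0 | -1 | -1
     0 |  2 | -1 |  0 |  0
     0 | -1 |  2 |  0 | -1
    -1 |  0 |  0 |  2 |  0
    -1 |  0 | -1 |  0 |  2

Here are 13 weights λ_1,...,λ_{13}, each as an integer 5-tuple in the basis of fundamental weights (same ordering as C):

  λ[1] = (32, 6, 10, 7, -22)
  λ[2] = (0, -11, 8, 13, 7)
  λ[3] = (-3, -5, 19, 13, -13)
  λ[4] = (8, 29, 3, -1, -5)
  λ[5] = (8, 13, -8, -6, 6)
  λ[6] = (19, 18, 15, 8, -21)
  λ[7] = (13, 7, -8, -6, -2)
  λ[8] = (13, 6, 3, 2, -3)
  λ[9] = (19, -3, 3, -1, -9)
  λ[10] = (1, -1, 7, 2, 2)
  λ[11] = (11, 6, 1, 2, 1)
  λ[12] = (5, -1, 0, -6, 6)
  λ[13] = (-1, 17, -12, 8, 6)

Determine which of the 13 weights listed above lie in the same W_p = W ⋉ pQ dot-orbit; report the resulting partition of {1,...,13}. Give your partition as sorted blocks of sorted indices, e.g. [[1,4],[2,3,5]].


C ↔ A_5 under row/col permutation; |W(A_5)| = 720.

Ā_23 reps of the 13 weights (A_5, coords as presented):

    [1] (2, 0, 8, 3, 3)
    [2] (1, 0, 1, 5, 7)
    [3] (12, 4, 2, 0, 2)
    [4] (4, 7, 7, 5, 0)
    [5] (4, 7, 7, 5, 0)
    [6] (12, 4, 2, 0, 2)
    [7] (1, 0, 1, 5, 7)
    [8] (12, 4, 2, 0, 2)
    [9] (12, 4, 2, 0, 2)
    [10] (2, 0, 8, 3, 3)
    [11] (12, 4, 2, 0, 2)
    [12] (1, 0, 1, 5, 7)
    [13] (4, 7, 7, 5, 0)

Partition of {1..13} into 4 W_23-dot-orbits:

[[1, 10], [2, 7, 12], [3, 6, 8, 9, 11], [4, 5, 13]]


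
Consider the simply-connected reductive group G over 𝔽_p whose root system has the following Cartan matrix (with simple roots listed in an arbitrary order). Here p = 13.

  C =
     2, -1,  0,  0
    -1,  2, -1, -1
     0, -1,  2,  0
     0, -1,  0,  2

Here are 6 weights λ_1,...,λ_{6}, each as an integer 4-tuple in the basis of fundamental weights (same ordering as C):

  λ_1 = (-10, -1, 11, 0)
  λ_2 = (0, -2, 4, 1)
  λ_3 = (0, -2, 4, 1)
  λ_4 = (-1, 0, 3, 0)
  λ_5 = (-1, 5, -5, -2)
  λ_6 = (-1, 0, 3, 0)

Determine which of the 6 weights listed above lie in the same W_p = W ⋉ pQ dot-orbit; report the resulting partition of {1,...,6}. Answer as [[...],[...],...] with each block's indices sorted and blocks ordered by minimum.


Root system D_4: the 4×4 matrix C matches after relabeling.

λ_j+ρ reflected into Ā_13 (⟨·,θ^∨⟩≤13); 4-tuples as given:

  λ_1 → (0, 1, 3, 8);  λ_2 → (0, 1, 4, 1);  λ_3 → (0, 1, 4, 1);  λ_4 → (0, 1, 4, 1);  λ_5 → (0, 1, 4, 1);  λ_6 → (0, 1, 4, 1)

Partition of {1..6} into 2 W_13-dot-orbits:

[[1], [2, 3, 4, 5, 6]]


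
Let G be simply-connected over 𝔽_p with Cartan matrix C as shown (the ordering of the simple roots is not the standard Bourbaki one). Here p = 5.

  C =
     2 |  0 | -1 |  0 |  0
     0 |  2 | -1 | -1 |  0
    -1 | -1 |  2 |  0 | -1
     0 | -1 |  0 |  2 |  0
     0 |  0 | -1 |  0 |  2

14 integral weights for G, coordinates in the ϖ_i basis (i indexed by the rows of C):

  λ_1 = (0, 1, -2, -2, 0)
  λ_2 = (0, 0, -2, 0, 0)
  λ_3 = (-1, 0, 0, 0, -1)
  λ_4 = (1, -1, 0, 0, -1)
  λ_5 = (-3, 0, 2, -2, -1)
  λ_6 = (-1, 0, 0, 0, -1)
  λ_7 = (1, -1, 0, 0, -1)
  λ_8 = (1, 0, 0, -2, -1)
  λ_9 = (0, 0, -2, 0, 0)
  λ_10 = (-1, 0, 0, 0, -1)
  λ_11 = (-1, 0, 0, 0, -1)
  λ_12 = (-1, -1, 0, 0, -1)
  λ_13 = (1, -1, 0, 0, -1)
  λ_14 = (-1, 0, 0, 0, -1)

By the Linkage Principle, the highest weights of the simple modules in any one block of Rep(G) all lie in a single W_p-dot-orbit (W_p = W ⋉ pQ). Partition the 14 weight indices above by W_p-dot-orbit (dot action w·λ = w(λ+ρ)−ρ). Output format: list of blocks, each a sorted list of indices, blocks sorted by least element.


Dynkin diagram of C (from the 8 off-diagonal −1 entries): D_5.

Folding the 14 weights λ_j+ρ into Ā_5 (reps in the given 5-coord order):

  1: (0, 0, 1, 1, 0) · 2: (0, 0, 1, 1, 0) · 3: (0, 1, 1, 1, 0) · 4: (2, 0, 1, 1, 0) · 5: (2, 0, 1, 1, 0) · 6: (0, 1, 1, 1, 0) · 7: (2, 0, 1, 1, 0) · 8: (2, 0, 1, 1, 0) · 9: (0, 0, 1, 1, 0) · 10: (0, 1, 1, 1, 0) · 11: (0, 1, 1, 1, 0) · 12: (0, 0, 1, 1, 0) · 13: (2, 0, 1, 1, 0) · 14: (0, 1, 1, 1, 0)

These 14 weights hit 3 W_5-dot-orbits; sizes (4, 5, 5):

[[1, 2, 9, 12], [3, 6, 10, 11, 14], [4, 5, 7, 8, 13]]


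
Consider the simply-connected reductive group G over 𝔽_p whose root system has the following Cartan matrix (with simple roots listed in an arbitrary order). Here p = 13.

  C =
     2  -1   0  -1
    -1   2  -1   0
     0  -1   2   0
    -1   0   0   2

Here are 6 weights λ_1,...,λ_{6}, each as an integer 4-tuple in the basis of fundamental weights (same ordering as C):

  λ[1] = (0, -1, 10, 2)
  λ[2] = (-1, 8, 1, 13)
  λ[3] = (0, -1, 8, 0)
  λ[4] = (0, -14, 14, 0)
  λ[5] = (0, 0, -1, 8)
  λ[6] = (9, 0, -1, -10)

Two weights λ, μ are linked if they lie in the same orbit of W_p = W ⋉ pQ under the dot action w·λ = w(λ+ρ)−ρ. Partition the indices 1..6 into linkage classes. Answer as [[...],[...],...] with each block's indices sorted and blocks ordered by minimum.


A_4 Cartan matrix, 4 simple roots permuted; ρ=(1,1,1,1).

Folding the 6 weights λ_j+ρ into Ā_13 (reps in the given 4-coord order):

    λ_1+ρ ↦ (1, 0, 9, 1)
    λ_2+ρ ↦ (1, 0, 9, 1)
    λ_3+ρ ↦ (1, 0, 9, 1)
    λ_4+ρ ↦ (1, 1, 0, 9)
    λ_5+ρ ↦ (1, 1, 0, 9)
    λ_6+ρ ↦ (1, 1, 0, 9)

The 6 indices split into 2 linkage classes (same alcove rep ⇔ same W_13-dot-orbit):

[[1, 2, 3], [4, 5, 6]]


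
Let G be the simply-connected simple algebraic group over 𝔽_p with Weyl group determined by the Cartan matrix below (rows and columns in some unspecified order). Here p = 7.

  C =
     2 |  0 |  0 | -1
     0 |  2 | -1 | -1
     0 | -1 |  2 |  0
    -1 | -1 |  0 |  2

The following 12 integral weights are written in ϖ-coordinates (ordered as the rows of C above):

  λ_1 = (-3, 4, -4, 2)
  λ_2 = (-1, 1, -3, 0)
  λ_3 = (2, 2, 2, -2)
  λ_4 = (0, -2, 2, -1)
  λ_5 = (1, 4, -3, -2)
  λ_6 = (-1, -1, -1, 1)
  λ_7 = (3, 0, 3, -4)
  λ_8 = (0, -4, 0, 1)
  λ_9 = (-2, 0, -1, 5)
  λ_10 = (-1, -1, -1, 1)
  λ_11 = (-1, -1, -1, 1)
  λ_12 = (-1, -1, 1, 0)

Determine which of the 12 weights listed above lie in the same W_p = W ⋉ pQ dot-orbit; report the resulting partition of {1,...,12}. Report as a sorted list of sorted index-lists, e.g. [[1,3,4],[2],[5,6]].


C ↔ A_4 under row/col permutation; |W(A_4)| = 120.

Each λ_j+ρ reduced to Ā_7; 4-tuples below use C's row order:

  λ_1+ρ ↦ (1, 2, 2, 1);  λ_2+ρ ↦ (0, 0, 2, 1);  λ_3+ρ ↦ (1, 2, 2, 1);  λ_4+ρ ↦ (0, 0, 2, 1);  λ_5+ρ ↦ (1, 2, 2, 1);  λ_6+ρ ↦ (0, 0, 0, 2);  λ_7+ρ ↦ (1, 2, 2, 1);  λ_8+ρ ↦ (0, 0, 2, 1);  λ_9+ρ ↦ (1, 1, 0, 5);  λ_10+ρ ↦ (0, 0, 0, 2);  λ_11+ρ ↦ (0, 0, 0, 2);  λ_12+ρ ↦ (0, 0, 2, 1)

Grouping the 12 weights by Ā_7-representative: 4 linkage classes.

[[1, 3, 5, 7], [2, 4, 8, 12], [6, 10, 11], [9]]


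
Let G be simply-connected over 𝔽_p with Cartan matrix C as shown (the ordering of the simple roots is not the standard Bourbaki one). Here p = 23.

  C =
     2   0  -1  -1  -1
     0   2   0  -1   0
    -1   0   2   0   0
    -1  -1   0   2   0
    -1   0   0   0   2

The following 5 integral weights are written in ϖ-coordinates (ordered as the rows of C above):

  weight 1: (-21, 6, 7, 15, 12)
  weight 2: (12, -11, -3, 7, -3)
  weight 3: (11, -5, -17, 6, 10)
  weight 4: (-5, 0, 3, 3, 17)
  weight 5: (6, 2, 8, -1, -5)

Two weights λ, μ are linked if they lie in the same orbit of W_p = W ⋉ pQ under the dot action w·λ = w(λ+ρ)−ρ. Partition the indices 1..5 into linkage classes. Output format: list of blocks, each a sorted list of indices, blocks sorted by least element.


C ↔ D_5 under row/col permutation; |W(D_5)| = 1920.

W_23-reps of the 5 weights in Ā_23 (same 5-coord order as C):

  λ_1 → (3, 3, 9, 0, 4)
  λ_2 → (2, 3, 2, 5, 2)
  λ_3 → (3, 3, 9, 0, 4)
  λ_4 → (4, 1, 0, 0, 14)
  λ_5 → (3, 3, 9, 0, 4)

These 5 weights hit 3 W_23-dot-orbits; sizes (3, 1, 1):

[[1, 3, 5], [2], [4]]


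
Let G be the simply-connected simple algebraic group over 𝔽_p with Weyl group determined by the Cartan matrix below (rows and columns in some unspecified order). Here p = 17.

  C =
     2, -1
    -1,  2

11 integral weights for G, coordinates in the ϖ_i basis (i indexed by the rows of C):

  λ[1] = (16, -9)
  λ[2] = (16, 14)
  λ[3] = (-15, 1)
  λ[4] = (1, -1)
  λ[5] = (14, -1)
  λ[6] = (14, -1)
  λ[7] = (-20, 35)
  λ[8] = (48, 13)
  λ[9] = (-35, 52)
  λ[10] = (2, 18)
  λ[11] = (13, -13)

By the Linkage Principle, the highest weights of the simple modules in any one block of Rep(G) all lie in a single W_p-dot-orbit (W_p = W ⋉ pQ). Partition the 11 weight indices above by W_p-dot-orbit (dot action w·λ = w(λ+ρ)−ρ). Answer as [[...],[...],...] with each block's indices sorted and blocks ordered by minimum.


Dynkin diagram of C (from the 2 off-diagonal −1 entries): A_2.

Folding the 11 weights λ_j+ρ into Ā_17 (reps in the given 2-coord order):

    λ_1+ρ ↦ (9, 8)
    λ_2+ρ ↦ (2, 0)
    λ_3+ρ ↦ (2, 12)
    λ_4+ρ ↦ (2, 0)
    λ_5+ρ ↦ (15, 0)
    λ_6+ρ ↦ (15, 0)
    λ_7+ρ ↦ (2, 0)
    λ_8+ρ ↦ (2, 12)
    λ_9+ρ ↦ (15, 0)
    λ_10+ρ ↦ (2, 12)
    λ_11+ρ ↦ (2, 12)

Linkage partition of the 11 weights (4 classes, p=17):

[[1], [2, 4, 7], [3, 8, 10, 11], [5, 6, 9]]


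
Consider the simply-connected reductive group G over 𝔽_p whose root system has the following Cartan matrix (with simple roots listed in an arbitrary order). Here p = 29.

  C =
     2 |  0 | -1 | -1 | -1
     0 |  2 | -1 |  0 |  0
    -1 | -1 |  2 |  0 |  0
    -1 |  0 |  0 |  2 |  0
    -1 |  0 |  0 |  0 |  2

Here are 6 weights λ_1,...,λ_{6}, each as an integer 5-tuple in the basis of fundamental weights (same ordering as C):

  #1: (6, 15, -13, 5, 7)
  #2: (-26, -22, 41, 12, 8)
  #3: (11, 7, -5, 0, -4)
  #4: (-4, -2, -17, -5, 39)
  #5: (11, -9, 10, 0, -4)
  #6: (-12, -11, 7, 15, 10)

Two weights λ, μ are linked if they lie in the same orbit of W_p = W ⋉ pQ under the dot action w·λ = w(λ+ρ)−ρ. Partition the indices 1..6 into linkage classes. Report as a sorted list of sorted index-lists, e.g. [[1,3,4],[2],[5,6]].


C ↔ D_5 under row/col permutation; |W(D_5)| = 1920.

W_29-reps of the 6 weights in Ā_29 (same 5-coord order as C):

  1: (5, 4, 4, 1, 3) · 2: (5, 4, 4, 1, 3) · 3: (5, 4, 4, 1, 3) · 4: (5, 4, 4, 1, 3) · 5: (5, 4, 4, 1, 3) · 6: (0, 3, 8, 3, 2)

Grouping the 6 weights by Ā_29-representative: 2 linkage classes.

[[1, 2, 3, 4, 5], [6]]


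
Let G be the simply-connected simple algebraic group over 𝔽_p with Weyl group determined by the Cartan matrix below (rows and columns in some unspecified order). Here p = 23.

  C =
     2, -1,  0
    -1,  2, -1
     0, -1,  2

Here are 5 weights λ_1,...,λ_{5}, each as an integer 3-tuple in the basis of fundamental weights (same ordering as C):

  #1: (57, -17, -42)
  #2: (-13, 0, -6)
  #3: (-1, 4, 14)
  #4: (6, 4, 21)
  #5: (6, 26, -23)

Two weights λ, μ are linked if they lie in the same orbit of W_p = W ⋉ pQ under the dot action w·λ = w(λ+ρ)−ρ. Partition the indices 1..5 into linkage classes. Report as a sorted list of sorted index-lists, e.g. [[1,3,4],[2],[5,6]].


Cartan matrix: type A_3 (|W|=24); un-permuting the 3 rows.

λ_j+ρ reflected into Ā_23 (⟨·,θ^∨⟩≤23); 3-tuples as given:

  1: (4, 1, 11)
  2: (4, 1, 11)
  3: (0, 5, 15)
  4: (4, 1, 11)
  5: (4, 1, 11)

2 distinct reps among the 5 weights ⇒ 2 W_23-linkage classes:

[[1, 2, 4, 5], [3]]


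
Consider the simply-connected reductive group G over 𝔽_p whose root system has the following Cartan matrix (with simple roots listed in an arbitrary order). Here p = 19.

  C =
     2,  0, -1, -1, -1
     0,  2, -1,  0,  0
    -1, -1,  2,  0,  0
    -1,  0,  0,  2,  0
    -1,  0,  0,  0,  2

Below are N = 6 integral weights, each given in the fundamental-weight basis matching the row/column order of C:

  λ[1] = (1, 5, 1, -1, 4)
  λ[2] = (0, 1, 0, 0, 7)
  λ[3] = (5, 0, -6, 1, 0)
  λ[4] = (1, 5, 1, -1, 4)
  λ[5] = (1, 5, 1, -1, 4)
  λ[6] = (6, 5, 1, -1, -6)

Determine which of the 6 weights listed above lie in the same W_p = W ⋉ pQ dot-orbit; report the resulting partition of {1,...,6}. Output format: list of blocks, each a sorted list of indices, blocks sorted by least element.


Cartan matrix: type D_5 (|W|=1920); un-permuting the 5 rows.

λ_j+ρ reflected into Ā_19 (⟨·,θ^∨⟩≤19); 5-tuples as given:

  [1] (2, 6, 2, 0, 5)
  [2] (1, 2, 1, 1, 8)
  [3] (1, 4, 1, 2, 1)
  [4] (2, 6, 2, 0, 5)
  [5] (2, 6, 2, 0, 5)
  [6] (2, 6, 2, 0, 5)

These 6 weights hit 3 W_19-dot-orbits; sizes (4, 1, 1):

[[1, 4, 5, 6], [2], [3]]


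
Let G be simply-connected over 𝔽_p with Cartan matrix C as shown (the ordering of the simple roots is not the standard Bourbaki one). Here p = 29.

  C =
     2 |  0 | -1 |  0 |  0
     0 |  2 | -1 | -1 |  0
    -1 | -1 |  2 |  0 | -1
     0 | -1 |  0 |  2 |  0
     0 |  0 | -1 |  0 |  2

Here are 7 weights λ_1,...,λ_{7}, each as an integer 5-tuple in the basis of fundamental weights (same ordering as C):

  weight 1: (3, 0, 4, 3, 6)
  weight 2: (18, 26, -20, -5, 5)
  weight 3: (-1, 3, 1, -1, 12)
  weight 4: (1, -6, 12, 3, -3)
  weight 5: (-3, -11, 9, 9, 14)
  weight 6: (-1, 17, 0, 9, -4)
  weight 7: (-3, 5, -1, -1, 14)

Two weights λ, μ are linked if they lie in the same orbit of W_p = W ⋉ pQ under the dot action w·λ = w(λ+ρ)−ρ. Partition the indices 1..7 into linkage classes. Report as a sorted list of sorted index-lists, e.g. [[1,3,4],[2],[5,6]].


Cartan matrix: type D_5 (|W|=1920); un-permuting the 5 rows.

λ_j+ρ reflected into Ā_29 (⟨·,θ^∨⟩≤29); 5-tuples as given:

  1: (4, 1, 5, 4, 7);  2: (0, 4, 2, 0, 13);  3: (0, 4, 2, 0, 13);  4: (2, 4, 6, 1, 2);  5: (0, 4, 2, 0, 13);  6: (2, 0, 0, 10, 1);  7: (0, 4, 2, 0, 13)

These 7 weights hit 4 W_29-dot-orbits; sizes (1, 4, 1, 1):

[[1], [2, 3, 5, 7], [4], [6]]


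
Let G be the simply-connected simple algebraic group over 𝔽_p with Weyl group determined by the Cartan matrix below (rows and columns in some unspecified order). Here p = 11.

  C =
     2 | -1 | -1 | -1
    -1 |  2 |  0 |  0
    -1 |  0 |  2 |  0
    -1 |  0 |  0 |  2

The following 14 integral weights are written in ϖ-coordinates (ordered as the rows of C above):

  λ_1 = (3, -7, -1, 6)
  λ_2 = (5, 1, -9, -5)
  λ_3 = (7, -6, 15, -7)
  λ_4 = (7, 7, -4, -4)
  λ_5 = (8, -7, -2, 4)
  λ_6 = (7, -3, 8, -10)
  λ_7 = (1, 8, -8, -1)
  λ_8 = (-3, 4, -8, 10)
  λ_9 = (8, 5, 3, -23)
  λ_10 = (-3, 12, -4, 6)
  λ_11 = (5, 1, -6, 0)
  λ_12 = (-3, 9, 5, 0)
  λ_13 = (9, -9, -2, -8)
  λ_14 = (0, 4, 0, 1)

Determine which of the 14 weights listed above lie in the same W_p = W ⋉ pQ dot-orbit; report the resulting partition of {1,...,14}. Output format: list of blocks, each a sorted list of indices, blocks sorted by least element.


D_4 Cartan matrix, 4 simple roots permuted; ρ=(1,1,1,1).

Ā_11 reps of the 14 weights (D_4, coords as presented):

  λ_1 → (0, 4, 2, 5)
  λ_2 → (0, 4, 2, 2)
  λ_3 → (1, 3, 2, 2)
  λ_4 → (1, 3, 2, 2)
  λ_5 → (1, 3, 2, 2)
  λ_6 → (1, 3, 2, 2)
  λ_7 → (0, 4, 2, 5)
  λ_8 → (0, 4, 2, 2)
  λ_9 → (0, 4, 2, 2)
  λ_10 → (0, 4, 2, 2)
  λ_11 → (1, 2, 5, 1)
  λ_12 → (1, 5, 1, 2)
  λ_13 → (1, 2, 5, 1)
  λ_14 → (1, 5, 1, 2)

Partition of {1..14} into 5 W_11-dot-orbits:

[[1, 7], [2, 8, 9, 10], [3, 4, 5, 6], [11, 13], [12, 14]]


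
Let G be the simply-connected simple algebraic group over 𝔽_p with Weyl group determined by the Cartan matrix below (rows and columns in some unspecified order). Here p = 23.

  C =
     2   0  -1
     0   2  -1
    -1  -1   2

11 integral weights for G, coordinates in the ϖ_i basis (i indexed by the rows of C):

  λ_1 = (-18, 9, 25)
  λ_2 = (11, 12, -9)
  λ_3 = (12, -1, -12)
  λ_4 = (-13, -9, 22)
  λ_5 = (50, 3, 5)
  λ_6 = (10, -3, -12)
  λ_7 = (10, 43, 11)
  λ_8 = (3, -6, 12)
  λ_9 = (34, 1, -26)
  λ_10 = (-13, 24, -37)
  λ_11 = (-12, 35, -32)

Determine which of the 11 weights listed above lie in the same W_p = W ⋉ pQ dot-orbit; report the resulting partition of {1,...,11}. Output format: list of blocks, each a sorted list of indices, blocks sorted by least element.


A_3 Cartan matrix, 3 simple roots permuted; ρ=(1,1,1).

Ā_23 reps of the 11 weights (A_3, coords as presented):

  1: (4, 3, 6);  2: (4, 5, 8);  3: (2, 11, 0);  4: (12, 8, 3);  5: (4, 5, 8);  6: (2, 11, 0);  7: (2, 11, 0);  8: (4, 5, 8);  9: (2, 11, 0);  10: (2, 11, 0);  11: (4, 5, 8)

The 11 indices split into 4 linkage classes (same alcove rep ⇔ same W_23-dot-orbit):

[[1], [2, 5, 8, 11], [3, 6, 7, 9, 10], [4]]


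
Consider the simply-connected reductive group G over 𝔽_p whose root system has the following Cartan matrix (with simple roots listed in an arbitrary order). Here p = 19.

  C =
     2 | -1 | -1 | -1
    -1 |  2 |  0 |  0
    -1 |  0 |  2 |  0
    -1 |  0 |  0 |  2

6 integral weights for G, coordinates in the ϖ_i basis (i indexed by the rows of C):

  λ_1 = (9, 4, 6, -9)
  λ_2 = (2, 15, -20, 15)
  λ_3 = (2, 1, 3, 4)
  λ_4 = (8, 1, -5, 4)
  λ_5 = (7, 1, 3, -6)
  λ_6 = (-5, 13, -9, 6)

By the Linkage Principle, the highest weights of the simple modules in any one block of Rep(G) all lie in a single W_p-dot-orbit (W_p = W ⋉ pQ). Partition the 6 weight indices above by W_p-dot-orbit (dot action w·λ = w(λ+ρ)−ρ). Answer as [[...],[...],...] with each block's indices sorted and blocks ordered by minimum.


C ↔ D_4 under row/col permutation; |W(D_4)| = 192.

W_19-reps of the 6 weights in Ā_19 (same 4-coord order as C):

  1: (3, 2, 4, 5);  2: (0, 0, 3, 0);  3: (3, 2, 4, 5);  4: (3, 2, 4, 5);  5: (3, 2, 4, 5);  6: (3, 2, 4, 5)

Grouping the 6 weights by Ā_19-representative: 2 linkage classes.

[[1, 3, 4, 5, 6], [2]]


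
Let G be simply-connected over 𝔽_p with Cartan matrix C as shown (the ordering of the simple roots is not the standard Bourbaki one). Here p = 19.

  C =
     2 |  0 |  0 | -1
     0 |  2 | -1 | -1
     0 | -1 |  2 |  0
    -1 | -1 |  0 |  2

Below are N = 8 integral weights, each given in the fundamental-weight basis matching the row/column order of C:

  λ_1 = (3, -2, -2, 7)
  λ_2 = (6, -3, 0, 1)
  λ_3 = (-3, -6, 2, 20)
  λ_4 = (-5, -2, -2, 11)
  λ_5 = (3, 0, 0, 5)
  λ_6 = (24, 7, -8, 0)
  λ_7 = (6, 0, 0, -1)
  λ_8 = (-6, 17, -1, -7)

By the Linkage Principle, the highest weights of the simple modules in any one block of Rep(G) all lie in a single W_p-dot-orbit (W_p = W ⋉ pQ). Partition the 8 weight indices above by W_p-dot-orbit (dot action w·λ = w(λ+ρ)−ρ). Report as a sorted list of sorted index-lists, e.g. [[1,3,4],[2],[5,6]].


A_4 Cartan matrix, 4 simple roots permuted; ρ=(1,1,1,1).

λ_j+ρ reflected into Ā_19 (⟨·,θ^∨⟩≤19); 4-tuples as given:

  λ_1+ρ ↦ (4, 1, 1, 6) · λ_2+ρ ↦ (7, 1, 1, 0) · λ_3+ρ ↦ (0, 3, 0, 14) · λ_4+ρ ↦ (4, 1, 1, 6) · λ_5+ρ ↦ (4, 1, 1, 6) · λ_6+ρ ↦ (4, 1, 1, 6) · λ_7+ρ ↦ (7, 1, 1, 0) · λ_8+ρ ↦ (6, 7, 0, 5)

Partition of {1..8} into 4 W_19-dot-orbits:

[[1, 4, 5, 6], [2, 7], [3], [8]]


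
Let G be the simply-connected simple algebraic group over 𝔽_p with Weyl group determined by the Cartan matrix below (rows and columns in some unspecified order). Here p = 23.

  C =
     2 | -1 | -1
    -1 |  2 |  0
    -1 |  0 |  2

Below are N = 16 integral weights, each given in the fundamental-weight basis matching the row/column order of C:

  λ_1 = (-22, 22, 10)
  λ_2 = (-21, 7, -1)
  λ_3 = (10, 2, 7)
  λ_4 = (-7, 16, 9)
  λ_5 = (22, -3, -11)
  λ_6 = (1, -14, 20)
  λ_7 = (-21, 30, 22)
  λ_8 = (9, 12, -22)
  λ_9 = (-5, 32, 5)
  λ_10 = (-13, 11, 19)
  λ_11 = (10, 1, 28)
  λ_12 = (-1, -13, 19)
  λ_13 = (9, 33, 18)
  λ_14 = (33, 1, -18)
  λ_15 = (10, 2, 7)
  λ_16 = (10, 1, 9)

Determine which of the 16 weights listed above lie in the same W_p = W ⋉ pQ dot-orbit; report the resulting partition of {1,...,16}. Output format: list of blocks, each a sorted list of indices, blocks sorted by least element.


A_3 Cartan matrix, 3 simple roots permuted; ρ=(1,1,1).

Ā_23 reps of the 16 weights (A_3, coords as presented):

  λ_1 → (11, 2, 10) · λ_2 → (12, 0, 8) · λ_3 → (11, 3, 8) · λ_4 → (6, 11, 4) · λ_5 → (11, 2, 10) · λ_6 → (11, 2, 10) · λ_7 → (12, 0, 8) · λ_8 → (11, 2, 10) · λ_9 → (6, 11, 4) · λ_10 → (12, 0, 8) · λ_11 → (6, 11, 4) · λ_12 → (12, 0, 8) · λ_13 → (6, 11, 4) · λ_14 → (6, 11, 4) · λ_15 → (11, 3, 8) · λ_16 → (11, 2, 10)

These 16 weights hit 4 W_23-dot-orbits; sizes (5, 4, 2, 5):

[[1, 5, 6, 8, 16], [2, 7, 10, 12], [3, 15], [4, 9, 11, 13, 14]]


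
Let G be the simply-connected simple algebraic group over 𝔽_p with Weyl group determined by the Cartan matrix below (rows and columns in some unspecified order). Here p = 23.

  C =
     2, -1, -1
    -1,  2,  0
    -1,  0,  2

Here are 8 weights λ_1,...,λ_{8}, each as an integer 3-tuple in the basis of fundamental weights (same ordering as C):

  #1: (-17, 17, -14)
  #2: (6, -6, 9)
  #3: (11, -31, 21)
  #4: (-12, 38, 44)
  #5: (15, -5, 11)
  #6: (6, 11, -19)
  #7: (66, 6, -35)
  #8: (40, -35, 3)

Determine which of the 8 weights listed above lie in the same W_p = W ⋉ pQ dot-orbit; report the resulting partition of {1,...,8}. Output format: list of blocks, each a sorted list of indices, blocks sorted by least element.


Type A_3, rank 3, |W|=24; reorder rows/cols to standard.

Ā_23 reps of the 8 weights (A_3, coords as presented):

  [1] (2, 5, 10) · [2] (2, 5, 10) · [3] (11, 1, 7) · [4] (11, 1, 7) · [5] (11, 1, 7) · [6] (11, 1, 7) · [7] (2, 5, 10) · [8] (11, 1, 7)

Partition of {1..8} into 2 W_23-dot-orbits:

[[1, 2, 7], [3, 4, 5, 6, 8]]


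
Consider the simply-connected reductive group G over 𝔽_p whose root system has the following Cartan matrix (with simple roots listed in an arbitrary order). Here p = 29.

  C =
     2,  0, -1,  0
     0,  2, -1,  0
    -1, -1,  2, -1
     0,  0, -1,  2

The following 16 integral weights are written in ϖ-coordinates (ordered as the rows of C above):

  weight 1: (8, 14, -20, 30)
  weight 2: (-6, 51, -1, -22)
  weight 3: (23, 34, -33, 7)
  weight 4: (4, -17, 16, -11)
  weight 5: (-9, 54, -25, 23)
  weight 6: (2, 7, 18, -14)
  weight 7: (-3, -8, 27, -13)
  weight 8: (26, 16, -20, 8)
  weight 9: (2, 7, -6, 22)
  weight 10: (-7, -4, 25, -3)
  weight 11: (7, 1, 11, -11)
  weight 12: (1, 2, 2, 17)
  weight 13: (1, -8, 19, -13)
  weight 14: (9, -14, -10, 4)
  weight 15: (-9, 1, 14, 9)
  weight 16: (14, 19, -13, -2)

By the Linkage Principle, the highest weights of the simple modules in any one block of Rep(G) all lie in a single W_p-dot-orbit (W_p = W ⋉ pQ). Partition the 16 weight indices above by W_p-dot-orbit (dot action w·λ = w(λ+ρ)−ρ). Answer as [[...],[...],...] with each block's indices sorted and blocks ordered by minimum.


C ↔ D_4 under row/col permutation; |W(D_4)| = 192.

Ā_29 reps of the 16 weights (D_4, coords as presented):

  [1] (8, 2, 2, 10) · [2] (2, 3, 3, 18) · [3] (2, 3, 3, 18) · [4] (4, 7, 5, 1) · [5] (2, 3, 3, 18) · [6] (2, 7, 1, 12) · [7] (2, 7, 1, 12) · [8] (8, 2, 2, 10) · [9] (2, 3, 3, 18) · [10] (6, 3, 3, 2) · [11] (8, 2, 2, 10) · [12] (2, 3, 3, 18) · [13] (2, 7, 1, 12) · [14] (4, 7, 5, 1) · [15] (8, 2, 2, 10) · [16] (2, 7, 1, 12)

Linkage partition of the 16 weights (5 classes, p=29):

[[1, 8, 11, 15], [2, 3, 5, 9, 12], [4, 14], [6, 7, 13, 16], [10]]


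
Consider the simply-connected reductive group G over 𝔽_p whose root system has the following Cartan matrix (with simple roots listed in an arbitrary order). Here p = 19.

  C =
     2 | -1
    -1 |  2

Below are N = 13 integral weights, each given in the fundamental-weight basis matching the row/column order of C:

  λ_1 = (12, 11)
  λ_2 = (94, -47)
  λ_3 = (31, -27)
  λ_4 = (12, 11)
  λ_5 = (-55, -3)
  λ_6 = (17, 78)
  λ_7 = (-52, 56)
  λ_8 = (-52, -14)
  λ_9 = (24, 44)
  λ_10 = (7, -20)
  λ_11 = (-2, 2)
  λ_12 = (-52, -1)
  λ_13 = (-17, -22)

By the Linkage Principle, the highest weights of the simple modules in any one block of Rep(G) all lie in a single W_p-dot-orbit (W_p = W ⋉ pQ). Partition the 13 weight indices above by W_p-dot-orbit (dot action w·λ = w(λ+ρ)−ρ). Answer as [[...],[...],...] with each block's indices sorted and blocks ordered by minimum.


Root system A_2: the 2×2 matrix C matches after relabeling.

W_19-reps of the 13 weights in Ā_19 (same 2-coord order as C):

  λ_1 → (7, 6) · λ_2 → (11, 8) · λ_3 → (7, 6) · λ_4 → (7, 6) · λ_5 → (1, 2) · λ_6 → (1, 2) · λ_7 → (6, 0) · λ_8 → (7, 6) · λ_9 → (7, 6) · λ_10 → (11, 8) · λ_11 → (1, 2) · λ_12 → (6, 0) · λ_13 → (1, 2)

4 distinct reps among the 13 weights ⇒ 4 W_19-linkage classes:

[[1, 3, 4, 8, 9], [2, 10], [5, 6, 11, 13], [7, 12]]


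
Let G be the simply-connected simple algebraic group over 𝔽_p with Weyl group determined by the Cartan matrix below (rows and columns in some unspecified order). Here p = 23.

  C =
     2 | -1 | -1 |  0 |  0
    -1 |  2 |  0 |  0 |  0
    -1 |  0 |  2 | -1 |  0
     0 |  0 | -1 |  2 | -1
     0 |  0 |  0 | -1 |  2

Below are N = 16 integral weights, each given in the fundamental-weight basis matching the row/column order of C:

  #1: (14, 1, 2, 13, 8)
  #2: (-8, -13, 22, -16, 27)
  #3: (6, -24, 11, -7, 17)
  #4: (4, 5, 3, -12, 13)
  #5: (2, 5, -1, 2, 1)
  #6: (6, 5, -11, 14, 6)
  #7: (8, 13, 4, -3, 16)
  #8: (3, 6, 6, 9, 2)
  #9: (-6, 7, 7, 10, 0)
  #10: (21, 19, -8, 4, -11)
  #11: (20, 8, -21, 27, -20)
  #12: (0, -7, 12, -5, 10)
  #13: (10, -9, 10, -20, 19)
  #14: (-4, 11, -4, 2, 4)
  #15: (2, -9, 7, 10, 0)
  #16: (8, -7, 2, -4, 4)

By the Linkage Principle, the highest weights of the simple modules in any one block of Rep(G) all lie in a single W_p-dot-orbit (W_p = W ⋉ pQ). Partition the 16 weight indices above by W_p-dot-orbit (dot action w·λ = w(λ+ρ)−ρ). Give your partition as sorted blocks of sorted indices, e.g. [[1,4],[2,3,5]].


Dynkin diagram of C (from the 8 off-diagonal −1 entries): A_5.

Ā_23 reps of the 16 weights (A_5, coords as presented):

    λ_1+ρ ↦ (3, 6, 0, 3, 2)
    λ_2+ρ ↦ (5, 1, 6, 4, 0)
    λ_3+ρ ↦ (5, 1, 6, 4, 0)
    λ_4+ρ ↦ (2, 4, 5, 4, 3)
    λ_5+ρ ↦ (3, 6, 0, 3, 2)
    λ_6+ρ ↦ (3, 1, 7, 5, 5)
    λ_7+ρ ↦ (3, 6, 0, 3, 2)
    λ_8+ρ ↦ (3, 1, 7, 5, 5)
    λ_9+ρ ↦ (5, 3, 3, 11, 1)
    λ_10+ρ ↦ (3, 1, 7, 5, 5)
    λ_11+ρ ↦ (5, 1, 4, 4, 7)
    λ_12+ρ ↦ (5, 1, 4, 4, 7)
    λ_13+ρ ↦ (5, 3, 3, 11, 1)
    λ_14+ρ ↦ (3, 6, 0, 3, 2)
    λ_15+ρ ↦ (5, 3, 3, 11, 1)
    λ_16+ρ ↦ (3, 6, 0, 3, 2)

6 distinct reps among the 16 weights ⇒ 6 W_23-linkage classes:

[[1, 5, 7, 14, 16], [2, 3], [4], [6, 8, 10], [9, 13, 15], [11, 12]]


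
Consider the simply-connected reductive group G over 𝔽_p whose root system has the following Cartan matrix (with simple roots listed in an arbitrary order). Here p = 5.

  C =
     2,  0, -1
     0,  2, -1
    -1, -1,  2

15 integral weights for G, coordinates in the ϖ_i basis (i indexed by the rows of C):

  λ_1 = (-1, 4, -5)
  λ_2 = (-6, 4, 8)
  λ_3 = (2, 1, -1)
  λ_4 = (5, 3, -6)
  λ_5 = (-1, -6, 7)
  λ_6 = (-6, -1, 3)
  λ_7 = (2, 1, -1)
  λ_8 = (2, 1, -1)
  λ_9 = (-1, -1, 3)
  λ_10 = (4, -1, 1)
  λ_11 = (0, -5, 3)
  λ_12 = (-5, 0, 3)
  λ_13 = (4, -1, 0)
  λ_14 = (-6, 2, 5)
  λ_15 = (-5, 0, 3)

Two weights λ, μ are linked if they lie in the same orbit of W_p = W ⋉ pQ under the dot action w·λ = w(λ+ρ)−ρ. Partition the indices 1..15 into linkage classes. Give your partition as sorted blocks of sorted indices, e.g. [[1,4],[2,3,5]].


Root system A_3: the 3×3 matrix C matches after relabeling.

Folding the 15 weights λ_j+ρ into Ā_5 (reps in the given 3-coord order):

    [1] (4, 1, 0)
    [2] (0, 0, 4)
    [3] (3, 2, 0)
    [4] (0, 0, 4)
    [5] (3, 2, 0)
    [6] (4, 1, 0)
    [7] (3, 2, 0)
    [8] (3, 2, 0)
    [9] (0, 0, 4)
    [10] (3, 2, 0)
    [11] (1, 4, 0)
    [12] (4, 1, 0)
    [13] (4, 1, 0)
    [14] (1, 1, 0)
    [15] (4, 1, 0)

Partition of {1..15} into 5 W_5-dot-orbits:

[[1, 6, 12, 13, 15], [2, 4, 9], [3, 5, 7, 8, 10], [11], [14]]


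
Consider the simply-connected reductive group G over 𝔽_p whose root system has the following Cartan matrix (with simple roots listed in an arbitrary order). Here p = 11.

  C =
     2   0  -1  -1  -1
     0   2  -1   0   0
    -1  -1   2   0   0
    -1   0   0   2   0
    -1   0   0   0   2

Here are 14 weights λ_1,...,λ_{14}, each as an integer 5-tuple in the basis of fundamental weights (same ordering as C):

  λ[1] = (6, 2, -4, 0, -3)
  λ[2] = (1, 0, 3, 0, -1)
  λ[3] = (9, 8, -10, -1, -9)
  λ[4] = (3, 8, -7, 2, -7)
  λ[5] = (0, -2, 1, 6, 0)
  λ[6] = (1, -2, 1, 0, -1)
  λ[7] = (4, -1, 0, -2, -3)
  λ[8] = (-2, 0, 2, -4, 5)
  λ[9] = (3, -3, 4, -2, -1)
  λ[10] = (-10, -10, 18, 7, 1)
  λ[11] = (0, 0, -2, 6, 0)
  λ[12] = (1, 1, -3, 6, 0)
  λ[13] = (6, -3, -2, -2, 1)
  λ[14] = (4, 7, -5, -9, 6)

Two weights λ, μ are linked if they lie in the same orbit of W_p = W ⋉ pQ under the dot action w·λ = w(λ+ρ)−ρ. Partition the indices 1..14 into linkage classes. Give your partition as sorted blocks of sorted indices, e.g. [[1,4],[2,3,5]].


Type D_5, rank 5, |W|=1920; reorder rows/cols to standard.

Each λ_j+ρ reduced to Ā_11; 5-tuples below use C's row order:

  λ_1 → (2, 0, 1, 1, 2)
  λ_2 → (2, 1, 1, 1, 0)
  λ_3 → (0, 0, 1, 7, 1)
  λ_4 → (1, 1, 1, 4, 1)
  λ_5 → (0, 0, 1, 7, 1)
  λ_6 → (2, 1, 1, 1, 0)
  λ_7 → (2, 0, 1, 1, 2)
  λ_8 → (2, 0, 1, 1, 2)
  λ_9 → (2, 1, 1, 1, 0)
  λ_10 → (0, 0, 1, 7, 1)
  λ_11 → (0, 0, 1, 7, 1)
  λ_12 → (0, 0, 1, 7, 1)
  λ_13 → (2, 0, 1, 1, 2)
  λ_14 → (2, 1, 1, 1, 0)

The 14 indices split into 4 linkage classes (same alcove rep ⇔ same W_11-dot-orbit):

[[1, 7, 8, 13], [2, 6, 9, 14], [3, 5, 10, 11, 12], [4]]
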